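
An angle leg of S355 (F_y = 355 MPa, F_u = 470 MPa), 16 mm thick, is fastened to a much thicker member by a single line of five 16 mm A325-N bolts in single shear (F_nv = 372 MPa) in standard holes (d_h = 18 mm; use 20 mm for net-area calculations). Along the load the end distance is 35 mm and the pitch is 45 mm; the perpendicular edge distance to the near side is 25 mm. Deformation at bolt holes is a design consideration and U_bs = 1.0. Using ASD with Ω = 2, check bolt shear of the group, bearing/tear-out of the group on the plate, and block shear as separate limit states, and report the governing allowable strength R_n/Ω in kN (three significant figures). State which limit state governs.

Bolt shear: A_b = π·16²/4 = 201.1 mm²; R_n = 372 × 201.1 × 5 × 1 / 1000 = 374 kN → 374 / 2 = 187 kN.
Bearing: edge l_c = 26, r_n = 234.6 kN; interior l_c = 27, r_n = 243.6 kN; R_n = 234.6 + 4·243.6 = 1209 kN → 605 kN.
Block shear: A_gv = 3440, A_nv = 2000, A_nt = 240 mm²; R_n = min(0.6F_uA_nv, 0.6F_yA_gv) + U_bs·F_u·A_nt = 676.8 kN → 338 kN.
Bolt shear governs: 187 kN.

187 kN (bolt shear governs)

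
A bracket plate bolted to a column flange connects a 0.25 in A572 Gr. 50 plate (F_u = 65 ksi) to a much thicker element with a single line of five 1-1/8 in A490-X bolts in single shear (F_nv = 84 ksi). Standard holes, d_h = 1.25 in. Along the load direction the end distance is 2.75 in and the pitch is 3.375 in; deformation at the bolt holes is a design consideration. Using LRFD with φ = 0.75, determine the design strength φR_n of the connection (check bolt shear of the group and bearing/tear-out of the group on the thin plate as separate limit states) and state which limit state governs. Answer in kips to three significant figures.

Bolt shear: A_b = π·1.125²/4 = 0.994 in²; R_n = 84 × 0.994 × 5 × 1 = 417.5 kips → 0.75 × 417.5 = 313 kips.
Bearing (1.2 l_c t F_u ≤ 2.4 d t F_u): upper limit = 2.4·1.125·0.25·65 = 43.87 kips.
  Edge l_c = 2.75 − 1.25/2 = 2.125 → r_n = 41.44 kips; interior l_c = 3.375 − 1.25 = 2.125 → r_n = 41.44 kips.
  R_n,bearing = 1·41.44 + 4·41.44 = 207.2 kips → 0.75 × 207.2 = 155 kips.
Bearing governs: 155 kips.

155 kips (bearing governs)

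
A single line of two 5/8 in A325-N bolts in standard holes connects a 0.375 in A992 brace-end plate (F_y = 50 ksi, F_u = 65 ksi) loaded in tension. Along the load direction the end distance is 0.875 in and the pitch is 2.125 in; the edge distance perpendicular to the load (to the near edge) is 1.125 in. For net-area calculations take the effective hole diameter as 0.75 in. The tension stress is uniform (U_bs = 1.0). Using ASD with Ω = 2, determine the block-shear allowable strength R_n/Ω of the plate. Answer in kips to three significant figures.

22.9 kips

Shear plane L_v = 0.875 + 1·2.125 = 3 in; A_gv = 3 × 0.375 = 1.125 in².
A_nv = (3 − 1.5·0.75) × 0.375 = 0.7031 in².
A_nt = (1.125 − 0.5·0.75) × 0.375 = 0.2812 in².
0.6 F_u A_nv = 27.42 kips; 0.6 F_y A_gv = 33.75 kips → shear rupture governs the shear term.
R_n = 27.42 + 1.0 × 65 × 0.2812 = 45.7 kips.
Allowable strength R_n/Ω = 45.7 / 2 = 22.9 kips.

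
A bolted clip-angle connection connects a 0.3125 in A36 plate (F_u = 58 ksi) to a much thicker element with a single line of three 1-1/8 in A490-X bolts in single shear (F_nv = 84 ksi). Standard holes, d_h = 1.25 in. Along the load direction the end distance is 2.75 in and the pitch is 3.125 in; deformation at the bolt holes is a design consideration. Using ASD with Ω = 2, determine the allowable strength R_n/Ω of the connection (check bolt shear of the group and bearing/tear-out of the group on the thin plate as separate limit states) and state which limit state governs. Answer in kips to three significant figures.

Bolt shear: A_b = π·1.125²/4 = 0.994 in²; R_n = 84 × 0.994 × 3 × 1 = 250.5 kips → 250.5 / 2 = 125 kips.
Bearing (1.2 l_c t F_u ≤ 2.4 d t F_u): upper limit = 2.4·1.125·0.3125·58 = 48.94 kips.
  Edge l_c = 2.75 − 1.25/2 = 2.125 → r_n = 46.22 kips; interior l_c = 3.125 − 1.25 = 1.875 → r_n = 40.78 kips.
  R_n,bearing = 1·46.22 + 2·40.78 = 127.8 kips → 127.8 / 2 = 63.9 kips.
Bearing governs: 63.9 kips.

63.9 kips (bearing governs)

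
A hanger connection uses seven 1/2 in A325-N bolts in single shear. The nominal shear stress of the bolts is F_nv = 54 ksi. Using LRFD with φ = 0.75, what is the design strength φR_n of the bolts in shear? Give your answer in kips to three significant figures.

A_b = π × 0.5² / 4 = 0.1963 in².
R_n = F_nv · A_b · n · n_s = 54 × 0.1963 × 7 × 1 = 74.22 kips.
Design strength φR_n = 0.75 × 74.22 = 55.7 kips.

55.7 kips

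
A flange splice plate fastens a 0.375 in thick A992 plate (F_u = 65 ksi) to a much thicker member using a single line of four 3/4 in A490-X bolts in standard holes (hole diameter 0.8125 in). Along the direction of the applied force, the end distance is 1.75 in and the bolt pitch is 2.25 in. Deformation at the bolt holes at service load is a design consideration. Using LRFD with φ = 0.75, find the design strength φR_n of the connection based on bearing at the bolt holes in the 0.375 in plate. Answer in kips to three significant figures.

Per bolt r_n = 1.2 l_c t F_u ≤ 2.4 d t F_u; upper limit = 2.4 × 0.75 × 0.375 × 65 = 43.87 kips.
Edge bolt: l_c = 1.75 − 0.8125/2 = 1.344 in → 1.2 × 1.344 × 0.375 × 65 = 39.3 → r_n = 39.3 kips.
Interior bolts: l_c = 2.25 − 0.8125 = 1.438 in → 1.2 × 1.438 × 0.375 × 65 = 42.05 → r_n = 42.05 kips.
R_n = 1 × 39.3 + 3 × 42.05 = 165.4 kips.
Design strength φR_n = 0.75 × 165.4 = 124 kips.

124 kips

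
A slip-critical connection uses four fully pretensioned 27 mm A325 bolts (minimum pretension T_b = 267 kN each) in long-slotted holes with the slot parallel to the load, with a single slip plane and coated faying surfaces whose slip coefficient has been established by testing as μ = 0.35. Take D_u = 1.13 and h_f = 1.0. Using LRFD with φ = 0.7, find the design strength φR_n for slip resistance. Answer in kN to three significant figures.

296 kN

R_n = μ · D_u · h_f · T_b · n_s · n_b = 0.35 × 1.13 × 1.0 × 267 × 1 × 4 = 422.4 kN.
Design strength φR_n = 0.7 × 422.4 = 296 kN.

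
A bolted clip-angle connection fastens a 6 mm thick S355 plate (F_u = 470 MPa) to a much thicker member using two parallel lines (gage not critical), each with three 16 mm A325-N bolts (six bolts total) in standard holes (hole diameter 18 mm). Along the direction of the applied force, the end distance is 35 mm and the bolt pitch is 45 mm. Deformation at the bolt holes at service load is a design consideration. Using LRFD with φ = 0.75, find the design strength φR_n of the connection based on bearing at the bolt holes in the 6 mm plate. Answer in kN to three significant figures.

Per bolt r_n = 1.2 l_c t F_u ≤ 2.4 d t F_u; upper limit = 2.4 × 16 × 6 × 470 / 1000 = 108.3 kN.
Edge bolt: l_c = 35 − 18/2 = 26 mm → 1.2 × 26 × 6 × 470 / 1000 = 87.98 → r_n = 87.98 kN.
Interior bolts: l_c = 45 − 18 = 27 mm → 1.2 × 27 × 6 × 470 / 1000 = 91.37 → r_n = 91.37 kN.
R_n = 2 × 87.98 + 4 × 91.37 = 541.4 kN.
Design strength φR_n = 0.75 × 541.4 = 406 kN.

406 kN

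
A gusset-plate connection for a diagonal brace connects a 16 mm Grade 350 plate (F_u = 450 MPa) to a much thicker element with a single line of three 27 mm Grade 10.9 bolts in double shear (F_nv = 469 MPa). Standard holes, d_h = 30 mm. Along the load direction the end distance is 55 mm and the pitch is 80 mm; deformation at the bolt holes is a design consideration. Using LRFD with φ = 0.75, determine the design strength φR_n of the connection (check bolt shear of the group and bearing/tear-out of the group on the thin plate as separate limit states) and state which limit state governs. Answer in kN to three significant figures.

907 kN (bearing governs)

Bolt shear: A_b = π·27²/4 = 572.6 mm²; R_n = 469 × 572.6 × 3 × 2 / 1000 = 1611 kN → 0.75 × 1611 = 1210 kN.
Bearing (1.2 l_c t F_u ≤ 2.4 d t F_u): upper limit = 2.4·27·16·450 / 1000 = 466.6 kN.
  Edge l_c = 55 − 30/2 = 40 → r_n = 345.6 kN; interior l_c = 80 − 30 = 50 → r_n = 432 kN.
  R_n,bearing = 1·345.6 + 2·432 = 1210 kN → 0.75 × 1210 = 907 kN.
Bearing governs: 907 kN.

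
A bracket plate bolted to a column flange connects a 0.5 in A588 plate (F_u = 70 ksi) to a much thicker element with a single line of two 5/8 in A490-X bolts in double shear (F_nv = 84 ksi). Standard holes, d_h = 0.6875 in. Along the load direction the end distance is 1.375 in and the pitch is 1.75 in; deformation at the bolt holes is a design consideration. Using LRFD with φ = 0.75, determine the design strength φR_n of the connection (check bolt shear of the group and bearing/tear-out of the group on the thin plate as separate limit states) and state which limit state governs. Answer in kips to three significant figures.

66 kips (bearing governs)

Bolt shear: A_b = π·0.625²/4 = 0.3068 in²; R_n = 84 × 0.3068 × 2 × 2 = 103.1 kips → 0.75 × 103.1 = 77.3 kips.
Bearing (1.2 l_c t F_u ≤ 2.4 d t F_u): upper limit = 2.4·0.625·0.5·70 = 52.5 kips.
  Edge l_c = 1.375 − 0.6875/2 = 1.031 → r_n = 43.31 kips; interior l_c = 1.75 − 0.6875 = 1.062 → r_n = 44.62 kips.
  R_n,bearing = 1·43.31 + 1·44.62 = 87.94 kips → 0.75 × 87.94 = 66 kips.
Bearing governs: 66 kips.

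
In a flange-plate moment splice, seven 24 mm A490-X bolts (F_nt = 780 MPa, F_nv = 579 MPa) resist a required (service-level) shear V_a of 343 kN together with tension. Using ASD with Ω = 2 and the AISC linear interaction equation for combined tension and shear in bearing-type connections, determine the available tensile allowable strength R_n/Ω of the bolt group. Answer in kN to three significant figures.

A_b = π·24²/4 = 452.4 mm²; f_rv = 343 × 1000 / (7 × 452.4) = 108.3 MPa.
F'_nt = 1.3 F_nt − (Ω F_nt / F_nv) f_rv = 1.3·780 − (2·780/579)·108.3 = 722.2 MPa, capped at F_nt → F'_nt = 722.2 MPa.
R_n = F'_nt · A_b · n = 722.2 × 452.4 × 7 / 1000 = 2287 kN.
Allowable strength R_n/Ω = 2287 / 2 = 1140 kN.

1140 kN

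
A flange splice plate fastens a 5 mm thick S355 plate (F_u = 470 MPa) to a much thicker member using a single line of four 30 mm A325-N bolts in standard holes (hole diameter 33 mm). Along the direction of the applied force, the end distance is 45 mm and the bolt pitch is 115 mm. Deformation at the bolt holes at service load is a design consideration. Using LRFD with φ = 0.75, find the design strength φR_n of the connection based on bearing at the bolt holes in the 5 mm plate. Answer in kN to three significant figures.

441 kN

Per bolt r_n = 1.2 l_c t F_u ≤ 2.4 d t F_u; upper limit = 2.4 × 30 × 5 × 470 / 1000 = 169.2 kN.
Edge bolt: l_c = 45 − 33/2 = 28.5 mm → 1.2 × 28.5 × 5 × 470 / 1000 = 80.37 → r_n = 80.37 kN.
Interior bolts: l_c = 115 − 33 = 82 mm → 1.2 × 82 × 5 × 470 / 1000 = 231.2 → r_n = 169.2 kN.
R_n = 1 × 80.37 + 3 × 169.2 = 588 kN.
Design strength φR_n = 0.75 × 588 = 441 kN.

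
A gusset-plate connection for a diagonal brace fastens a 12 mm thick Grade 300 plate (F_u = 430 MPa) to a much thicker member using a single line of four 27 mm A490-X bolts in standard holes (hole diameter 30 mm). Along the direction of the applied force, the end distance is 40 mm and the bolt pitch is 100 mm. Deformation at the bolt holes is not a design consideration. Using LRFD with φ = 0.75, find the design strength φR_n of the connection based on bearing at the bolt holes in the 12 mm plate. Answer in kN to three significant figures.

1090 kN

Per bolt r_n = 1.5 l_c t F_u ≤ 3.0 d t F_u; upper limit = 3.0 × 27 × 12 × 430 / 1000 = 418 kN.
Edge bolt: l_c = 40 − 30/2 = 25 mm → 1.5 × 25 × 12 × 430 / 1000 = 193.5 → r_n = 193.5 kN.
Interior bolts: l_c = 100 − 30 = 70 mm → 1.5 × 70 × 12 × 430 / 1000 = 541.8 → r_n = 418 kN.
R_n = 1 × 193.5 + 3 × 418 = 1447 kN.
Design strength φR_n = 0.75 × 1447 = 1090 kN.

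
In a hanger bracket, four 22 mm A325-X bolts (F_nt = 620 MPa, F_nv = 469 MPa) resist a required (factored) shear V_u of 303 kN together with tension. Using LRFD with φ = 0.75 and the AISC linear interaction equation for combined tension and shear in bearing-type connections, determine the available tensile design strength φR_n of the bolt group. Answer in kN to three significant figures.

A_b = π·22²/4 = 380.1 mm²; f_rv = 303 × 1000 / (4 × 380.1) = 199.3 MPa.
F'_nt = 1.3 F_nt − (F_nt / φF_nv) f_rv = 1.3·620 − (620/(0.75·469))·199.3 = 454.8 MPa, capped at F_nt → F'_nt = 454.8 MPa.
R_n = F'_nt · A_b · n = 454.8 × 380.1 × 4 / 1000 = 691.5 kN.
Design strength φR_n = 0.75 × 691.5 = 519 kN.

519 kN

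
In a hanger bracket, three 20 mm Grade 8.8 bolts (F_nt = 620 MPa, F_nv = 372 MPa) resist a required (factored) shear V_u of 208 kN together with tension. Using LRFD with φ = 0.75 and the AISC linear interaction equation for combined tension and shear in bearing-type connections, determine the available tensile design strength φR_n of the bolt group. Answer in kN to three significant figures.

A_b = π·20²/4 = 314.2 mm²; f_rv = 208 × 1000 / (3 × 314.2) = 220.7 MPa.
F'_nt = 1.3 F_nt − (F_nt / φF_nv) f_rv = 1.3·620 − (620/(0.75·372))·220.7 = 315.6 MPa, capped at F_nt → F'_nt = 315.6 MPa.
R_n = F'_nt · A_b · n = 315.6 × 314.2 × 3 / 1000 = 297.4 kN.
Design strength φR_n = 0.75 × 297.4 = 223 kN.

223 kN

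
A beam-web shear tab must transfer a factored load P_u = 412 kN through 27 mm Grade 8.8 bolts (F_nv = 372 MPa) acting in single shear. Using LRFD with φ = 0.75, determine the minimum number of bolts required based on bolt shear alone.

3 bolts

A_b = π·27²/4 = 572.6 mm².
Per-bolt design strength φR_n = 0.75 × 372 × 572.6 × 1 / 1000 = 159.7 kN.
n ≥ 412 / 159.7 = 2.579 → use 3 bolts.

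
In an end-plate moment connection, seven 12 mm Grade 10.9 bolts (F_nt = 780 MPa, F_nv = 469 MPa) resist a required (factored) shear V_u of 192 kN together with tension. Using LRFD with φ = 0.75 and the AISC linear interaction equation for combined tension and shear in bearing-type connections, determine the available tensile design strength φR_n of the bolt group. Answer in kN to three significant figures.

283 kN

A_b = π·12²/4 = 113.1 mm²; f_rv = 192 × 1000 / (7 × 113.1) = 242.5 MPa.
F'_nt = 1.3 F_nt − (F_nt / φF_nv) f_rv = 1.3·780 − (780/(0.75·469))·242.5 = 476.2 MPa, capped at F_nt → F'_nt = 476.2 MPa.
R_n = F'_nt · A_b · n = 476.2 × 113.1 × 7 / 1000 = 377 kN.
Design strength φR_n = 0.75 × 377 = 283 kN.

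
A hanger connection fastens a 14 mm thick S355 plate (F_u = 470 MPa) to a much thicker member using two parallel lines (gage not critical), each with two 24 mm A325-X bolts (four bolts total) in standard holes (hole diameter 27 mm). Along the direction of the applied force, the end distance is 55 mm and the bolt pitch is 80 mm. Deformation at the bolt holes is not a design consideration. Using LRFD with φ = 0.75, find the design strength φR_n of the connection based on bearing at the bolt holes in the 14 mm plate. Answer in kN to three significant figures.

1330 kN

Per bolt r_n = 1.5 l_c t F_u ≤ 3.0 d t F_u; upper limit = 3.0 × 24 × 14 × 470 / 1000 = 473.8 kN.
Edge bolt: l_c = 55 − 27/2 = 41.5 mm → 1.5 × 41.5 × 14 × 470 / 1000 = 409.6 → r_n = 409.6 kN.
Interior bolts: l_c = 80 − 27 = 53 mm → 1.5 × 53 × 14 × 470 / 1000 = 523.1 → r_n = 473.8 kN.
R_n = 2 × 409.6 + 2 × 473.8 = 1767 kN.
Design strength φR_n = 0.75 × 1767 = 1330 kN.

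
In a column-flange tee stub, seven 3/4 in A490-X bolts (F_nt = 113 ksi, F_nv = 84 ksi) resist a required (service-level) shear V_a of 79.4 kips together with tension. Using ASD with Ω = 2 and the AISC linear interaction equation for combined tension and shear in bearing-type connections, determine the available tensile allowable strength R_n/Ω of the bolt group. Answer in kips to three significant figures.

A_b = π·0.75²/4 = 0.4418 in²; f_rv = 79.4 / (7 × 0.4418) = 25.67 ksi.
F'_nt = 1.3 F_nt − (Ω F_nt / F_nv) f_rv = 1.3·113 − (2·113/84)·25.67 = 77.82 ksi, capped at F_nt → F'_nt = 77.82 ksi.
R_n = F'_nt · A_b · n = 77.82 × 0.4418 × 7 = 240.7 kips.
Allowable strength R_n/Ω = 240.7 / 2 = 120 kips.

120 kips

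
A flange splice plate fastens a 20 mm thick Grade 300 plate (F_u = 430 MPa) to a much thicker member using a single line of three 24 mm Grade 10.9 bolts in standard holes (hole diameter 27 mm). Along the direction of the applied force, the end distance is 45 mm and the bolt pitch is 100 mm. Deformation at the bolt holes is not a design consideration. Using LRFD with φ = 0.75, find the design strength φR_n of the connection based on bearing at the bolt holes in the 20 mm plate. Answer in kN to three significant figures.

Per bolt r_n = 1.5 l_c t F_u ≤ 3.0 d t F_u; upper limit = 3.0 × 24 × 20 × 430 / 1000 = 619.2 kN.
Edge bolt: l_c = 45 − 27/2 = 31.5 mm → 1.5 × 31.5 × 20 × 430 / 1000 = 406.4 → r_n = 406.4 kN.
Interior bolts: l_c = 100 − 27 = 73 mm → 1.5 × 73 × 20 × 430 / 1000 = 941.7 → r_n = 619.2 kN.
R_n = 1 × 406.4 + 2 × 619.2 = 1645 kN.
Design strength φR_n = 0.75 × 1645 = 1230 kN.

1230 kN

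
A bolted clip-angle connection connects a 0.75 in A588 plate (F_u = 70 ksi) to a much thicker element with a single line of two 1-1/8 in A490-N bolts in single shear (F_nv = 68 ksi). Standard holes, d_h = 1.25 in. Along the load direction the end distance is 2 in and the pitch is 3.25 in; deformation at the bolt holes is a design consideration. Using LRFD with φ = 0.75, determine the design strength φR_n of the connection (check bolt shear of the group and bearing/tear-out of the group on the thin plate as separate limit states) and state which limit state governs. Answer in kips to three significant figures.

Bolt shear: A_b = π·1.125²/4 = 0.994 in²; R_n = 68 × 0.994 × 2 × 1 = 135.2 kips → 0.75 × 135.2 = 101 kips.
Bearing (1.2 l_c t F_u ≤ 2.4 d t F_u): upper limit = 2.4·1.125·0.75·70 = 141.8 kips.
  Edge l_c = 2 − 1.25/2 = 1.375 → r_n = 86.62 kips; interior l_c = 3.25 − 1.25 = 2 → r_n = 126 kips.
  R_n,bearing = 1·86.62 + 1·126 = 212.6 kips → 0.75 × 212.6 = 159 kips.
Bolt shear governs: 101 kips.

101 kips (bolt shear governs)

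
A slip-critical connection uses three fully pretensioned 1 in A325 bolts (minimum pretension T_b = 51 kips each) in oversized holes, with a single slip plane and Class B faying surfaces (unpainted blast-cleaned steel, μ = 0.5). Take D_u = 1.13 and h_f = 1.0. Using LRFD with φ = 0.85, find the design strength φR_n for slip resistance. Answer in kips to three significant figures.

73.5 kips

R_n = μ · D_u · h_f · T_b · n_s · n_b = 0.5 × 1.13 × 1.0 × 51 × 1 × 3 = 86.44 kips.
Design strength φR_n = 0.85 × 86.44 = 73.5 kips.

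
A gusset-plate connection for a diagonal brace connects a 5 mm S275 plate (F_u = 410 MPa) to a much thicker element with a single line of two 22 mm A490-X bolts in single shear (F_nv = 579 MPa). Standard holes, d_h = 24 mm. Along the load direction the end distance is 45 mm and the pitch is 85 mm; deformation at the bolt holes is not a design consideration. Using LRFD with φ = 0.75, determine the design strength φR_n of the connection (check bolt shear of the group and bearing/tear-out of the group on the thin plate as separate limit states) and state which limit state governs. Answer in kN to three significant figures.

Bolt shear: A_b = π·22²/4 = 380.1 mm²; R_n = 579 × 380.1 × 2 × 1 / 1000 = 440.2 kN → 0.75 × 440.2 = 330 kN.
Bearing (1.5 l_c t F_u ≤ 3.0 d t F_u): upper limit = 3.0·22·5·410 / 1000 = 135.3 kN.
  Edge l_c = 45 − 24/2 = 33 → r_n = 101.5 kN; interior l_c = 85 − 24 = 61 → r_n = 135.3 kN.
  R_n,bearing = 1·101.5 + 1·135.3 = 236.8 kN → 0.75 × 236.8 = 178 kN.
Bearing governs: 178 kN.

178 kN (bearing governs)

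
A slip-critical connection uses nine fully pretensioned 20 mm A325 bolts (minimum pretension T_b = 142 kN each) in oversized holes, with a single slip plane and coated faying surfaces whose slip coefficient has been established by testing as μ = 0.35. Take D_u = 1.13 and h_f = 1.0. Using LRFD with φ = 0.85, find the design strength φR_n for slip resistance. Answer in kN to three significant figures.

R_n = μ · D_u · h_f · T_b · n_s · n_b = 0.35 × 1.13 × 1.0 × 142 × 1 × 9 = 505.4 kN.
Design strength φR_n = 0.85 × 505.4 = 430 kN.

430 kN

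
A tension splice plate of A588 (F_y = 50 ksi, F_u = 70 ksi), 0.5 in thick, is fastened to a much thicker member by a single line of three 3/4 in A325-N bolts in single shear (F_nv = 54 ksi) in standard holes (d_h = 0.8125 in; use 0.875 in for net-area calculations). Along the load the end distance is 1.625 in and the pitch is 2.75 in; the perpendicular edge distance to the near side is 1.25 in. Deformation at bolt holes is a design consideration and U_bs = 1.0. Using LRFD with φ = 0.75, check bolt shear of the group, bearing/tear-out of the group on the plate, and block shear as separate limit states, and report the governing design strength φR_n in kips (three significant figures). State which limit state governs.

Bolt shear: A_b = π·0.75²/4 = 0.4418 in²; R_n = 54 × 0.4418 × 3 × 1 = 71.57 kips → 0.75 × 71.57 = 53.7 kips.
Bearing: edge l_c = 1.219, r_n = 51.19 kips; interior l_c = 1.938, r_n = 63 kips; R_n = 51.19 + 2·63 = 177.2 kips → 133 kips.
Block shear: A_gv = 3.562, A_nv = 2.469, A_nt = 0.4062 in²; R_n = min(0.6F_uA_nv, 0.6F_yA_gv) + U_bs·F_u·A_nt = 132.1 kips → 99.1 kips.
Bolt shear governs: 53.7 kips.

53.7 kips (bolt shear governs)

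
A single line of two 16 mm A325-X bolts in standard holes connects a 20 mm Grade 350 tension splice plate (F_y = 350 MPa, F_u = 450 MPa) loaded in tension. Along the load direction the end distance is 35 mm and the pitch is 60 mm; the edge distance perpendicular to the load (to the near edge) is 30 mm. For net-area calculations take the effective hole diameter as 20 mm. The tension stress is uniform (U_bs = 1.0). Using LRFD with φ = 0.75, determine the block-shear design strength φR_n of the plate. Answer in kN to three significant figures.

Shear plane L_v = 35 + 1·60 = 95 mm; A_gv = 95 × 20 = 1900 mm².
A_nv = (95 − 1.5·20) × 20 = 1300 mm².
A_nt = (30 − 0.5·20) × 20 = 400 mm².
0.6 F_u A_nv = 351 kN; 0.6 F_y A_gv = 399 kN → shear rupture governs the shear term.
R_n = 351 + 1.0 × 450 × 400 / 1000 = 531 kN.
Design strength φR_n = 0.75 × 531 = 398 kN.

398 kN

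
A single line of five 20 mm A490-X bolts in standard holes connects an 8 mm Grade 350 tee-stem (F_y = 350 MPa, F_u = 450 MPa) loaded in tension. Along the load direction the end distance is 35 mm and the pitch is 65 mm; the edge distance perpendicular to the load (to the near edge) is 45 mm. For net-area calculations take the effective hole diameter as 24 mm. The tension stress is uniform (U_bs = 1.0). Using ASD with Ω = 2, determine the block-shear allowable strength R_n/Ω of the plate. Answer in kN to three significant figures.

261 kN

Shear plane L_v = 35 + 4·65 = 295 mm; A_gv = 295 × 8 = 2360 mm².
A_nv = (295 − 4.5·24) × 8 = 1496 mm².
A_nt = (45 − 0.5·24) × 8 = 264 mm².
0.6 F_u A_nv = 403.9 kN; 0.6 F_y A_gv = 495.6 kN → shear rupture governs the shear term.
R_n = 403.9 + 1.0 × 450 × 264 / 1000 = 522.7 kN.
Allowable strength R_n/Ω = 522.7 / 2 = 261 kN.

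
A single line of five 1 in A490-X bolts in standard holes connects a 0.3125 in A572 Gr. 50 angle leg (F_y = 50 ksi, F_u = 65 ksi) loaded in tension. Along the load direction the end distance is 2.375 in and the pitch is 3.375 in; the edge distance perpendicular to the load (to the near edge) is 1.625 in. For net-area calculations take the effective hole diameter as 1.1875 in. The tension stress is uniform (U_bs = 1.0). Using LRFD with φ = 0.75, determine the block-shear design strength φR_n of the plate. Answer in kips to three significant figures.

112 kips

Shear plane L_v = 2.375 + 4·3.375 = 15.88 in; A_gv = 15.88 × 0.3125 = 4.961 in².
A_nv = (15.88 − 4.5·1.1875) × 0.3125 = 3.291 in².
A_nt = (1.625 − 0.5·1.1875) × 0.3125 = 0.3223 in².
0.6 F_u A_nv = 128.3 kips; 0.6 F_y A_gv = 148.8 kips → shear rupture governs the shear term.
R_n = 128.3 + 1.0 × 65 × 0.3223 = 149.3 kips.
Design strength φR_n = 0.75 × 149.3 = 112 kips.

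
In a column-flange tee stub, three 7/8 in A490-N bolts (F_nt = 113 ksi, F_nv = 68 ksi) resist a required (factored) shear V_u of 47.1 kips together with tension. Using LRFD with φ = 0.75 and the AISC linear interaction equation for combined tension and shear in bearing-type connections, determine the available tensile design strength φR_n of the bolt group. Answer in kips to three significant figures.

120 kips

A_b = π·0.875²/4 = 0.6013 in²; f_rv = 47.1 / (3 × 0.6013) = 26.11 ksi.
F'_nt = 1.3 F_nt − (F_nt / φF_nv) f_rv = 1.3·113 − (113/(0.75·68))·26.11 = 89.05 ksi, capped at F_nt → F'_nt = 89.05 ksi.
R_n = F'_nt · A_b · n = 89.05 × 0.6013 × 3 = 160.6 kips.
Design strength φR_n = 0.75 × 160.6 = 120 kips.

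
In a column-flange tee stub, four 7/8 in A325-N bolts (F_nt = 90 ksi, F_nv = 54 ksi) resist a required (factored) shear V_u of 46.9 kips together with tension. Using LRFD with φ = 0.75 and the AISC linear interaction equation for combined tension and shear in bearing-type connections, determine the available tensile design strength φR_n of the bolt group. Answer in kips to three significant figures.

A_b = π·0.875²/4 = 0.6013 in²; f_rv = 46.9 / (4 × 0.6013) = 19.5 ksi.
F'_nt = 1.3 F_nt − (F_nt / φF_nv) f_rv = 1.3·90 − (90/(0.75·54))·19.5 = 73.67 ksi, capped at F_nt → F'_nt = 73.67 ksi.
R_n = F'_nt · A_b · n = 73.67 × 0.6013 × 4 = 177.2 kips.
Design strength φR_n = 0.75 × 177.2 = 133 kips.

133 kips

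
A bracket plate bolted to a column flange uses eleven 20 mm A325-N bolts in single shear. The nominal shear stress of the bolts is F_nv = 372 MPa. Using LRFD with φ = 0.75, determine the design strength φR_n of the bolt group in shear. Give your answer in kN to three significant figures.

A_b = π × 20² / 4 = 314.2 mm².
R_n = F_nv · A_b · n · n_s = 372 × 314.2 × 11 × 1 / 1000 = 1286 kN.
Design strength φR_n = 0.75 × 1286 = 964 kN.

964 kN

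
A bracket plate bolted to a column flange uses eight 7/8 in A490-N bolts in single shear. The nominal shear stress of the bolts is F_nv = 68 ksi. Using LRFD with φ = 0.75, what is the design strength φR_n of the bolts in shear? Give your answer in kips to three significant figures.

A_b = π × 0.875² / 4 = 0.6013 in².
R_n = F_nv · A_b · n · n_s = 68 × 0.6013 × 8 × 1 = 327.1 kips.
Design strength φR_n = 0.75 × 327.1 = 245 kips.

245 kips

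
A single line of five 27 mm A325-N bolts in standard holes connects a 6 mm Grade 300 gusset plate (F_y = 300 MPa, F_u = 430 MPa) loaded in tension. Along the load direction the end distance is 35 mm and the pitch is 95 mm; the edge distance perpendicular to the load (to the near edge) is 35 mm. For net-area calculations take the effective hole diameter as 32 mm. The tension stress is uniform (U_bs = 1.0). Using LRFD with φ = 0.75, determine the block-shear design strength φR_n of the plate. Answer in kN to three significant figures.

351 kN

Shear plane L_v = 35 + 4·95 = 415 mm; A_gv = 415 × 6 = 2490 mm².
A_nv = (415 − 4.5·32) × 6 = 1626 mm².
A_nt = (35 − 0.5·32) × 6 = 114 mm².
0.6 F_u A_nv = 419.5 kN; 0.6 F_y A_gv = 448.2 kN → shear rupture governs the shear term.
R_n = 419.5 + 1.0 × 430 × 114 / 1000 = 468.5 kN.
Design strength φR_n = 0.75 × 468.5 = 351 kN.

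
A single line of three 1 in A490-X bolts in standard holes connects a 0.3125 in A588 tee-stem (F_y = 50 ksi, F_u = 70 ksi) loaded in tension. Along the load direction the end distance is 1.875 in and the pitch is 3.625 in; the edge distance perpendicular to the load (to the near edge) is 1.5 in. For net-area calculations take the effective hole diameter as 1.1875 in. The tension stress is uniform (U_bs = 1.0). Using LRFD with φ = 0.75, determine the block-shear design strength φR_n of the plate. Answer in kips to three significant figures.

75.5 kips

Shear plane L_v = 1.875 + 2·3.625 = 9.125 in; A_gv = 9.125 × 0.3125 = 2.852 in².
A_nv = (9.125 − 2.5·1.1875) × 0.3125 = 1.924 in².
A_nt = (1.5 − 0.5·1.1875) × 0.3125 = 0.2832 in².
0.6 F_u A_nv = 80.8 kips; 0.6 F_y A_gv = 85.55 kips → shear rupture governs the shear term.
R_n = 80.8 + 1.0 × 70 × 0.2832 = 100.6 kips.
Design strength φR_n = 0.75 × 100.6 = 75.5 kips.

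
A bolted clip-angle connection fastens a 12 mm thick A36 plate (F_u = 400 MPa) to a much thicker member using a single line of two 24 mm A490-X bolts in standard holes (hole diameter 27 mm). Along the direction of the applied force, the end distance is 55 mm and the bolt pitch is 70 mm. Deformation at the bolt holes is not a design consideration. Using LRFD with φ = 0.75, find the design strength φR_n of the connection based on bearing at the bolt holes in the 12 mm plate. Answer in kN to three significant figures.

Per bolt r_n = 1.5 l_c t F_u ≤ 3.0 d t F_u; upper limit = 3.0 × 24 × 12 × 400 / 1000 = 345.6 kN.
Edge bolt: l_c = 55 − 27/2 = 41.5 mm → 1.5 × 41.5 × 12 × 400 / 1000 = 298.8 → r_n = 298.8 kN.
Interior bolts: l_c = 70 − 27 = 43 mm → 1.5 × 43 × 12 × 400 / 1000 = 309.6 → r_n = 309.6 kN.
R_n = 1 × 298.8 + 1 × 309.6 = 608.4 kN.
Design strength φR_n = 0.75 × 608.4 = 456 kN.

456 kN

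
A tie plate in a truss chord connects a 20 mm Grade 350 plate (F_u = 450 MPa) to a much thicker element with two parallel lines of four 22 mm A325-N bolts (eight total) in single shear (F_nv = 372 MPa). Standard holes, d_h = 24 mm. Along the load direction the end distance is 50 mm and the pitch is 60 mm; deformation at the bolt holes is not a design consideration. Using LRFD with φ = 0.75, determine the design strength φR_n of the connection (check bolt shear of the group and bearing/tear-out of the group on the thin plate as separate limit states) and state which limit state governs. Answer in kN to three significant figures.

Bolt shear: A_b = π·22²/4 = 380.1 mm²; R_n = 372 × 380.1 × 8 × 1 / 1000 = 1131 kN → 0.75 × 1131 = 848 kN.
Bearing (1.5 l_c t F_u ≤ 3.0 d t F_u): upper limit = 3.0·22·20·450 / 1000 = 594 kN.
  Edge l_c = 50 − 24/2 = 38 → r_n = 513 kN; interior l_c = 60 − 24 = 36 → r_n = 486 kN.
  R_n,bearing = 2·513 + 6·486 = 3942 kN → 0.75 × 3942 = 2960 kN.
Bolt shear governs: 848 kN.

848 kN (bolt shear governs)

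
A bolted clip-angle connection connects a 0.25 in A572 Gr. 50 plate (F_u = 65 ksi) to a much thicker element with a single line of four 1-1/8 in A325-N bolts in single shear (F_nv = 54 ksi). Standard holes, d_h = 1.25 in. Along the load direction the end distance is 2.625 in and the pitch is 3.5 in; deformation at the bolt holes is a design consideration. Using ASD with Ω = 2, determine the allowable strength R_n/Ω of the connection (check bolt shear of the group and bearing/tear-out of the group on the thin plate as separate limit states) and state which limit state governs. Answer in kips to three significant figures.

85.3 kips (bearing governs)

Bolt shear: A_b = π·1.125²/4 = 0.994 in²; R_n = 54 × 0.994 × 4 × 1 = 214.7 kips → 214.7 / 2 = 107 kips.
Bearing (1.2 l_c t F_u ≤ 2.4 d t F_u): upper limit = 2.4·1.125·0.25·65 = 43.87 kips.
  Edge l_c = 2.625 − 1.25/2 = 2 → r_n = 39 kips; interior l_c = 3.5 − 1.25 = 2.25 → r_n = 43.87 kips.
  R_n,bearing = 1·39 + 3·43.87 = 170.6 kips → 170.6 / 2 = 85.3 kips.
Bearing governs: 85.3 kips.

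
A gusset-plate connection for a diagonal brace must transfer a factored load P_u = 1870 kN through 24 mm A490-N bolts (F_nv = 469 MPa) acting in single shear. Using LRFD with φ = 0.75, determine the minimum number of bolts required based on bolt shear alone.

A_b = π·24²/4 = 452.4 mm².
Per-bolt design strength φR_n = 0.75 × 469 × 452.4 × 1 / 1000 = 159.1 kN.
n ≥ 1870 / 159.1 = 11.75 → use 12 bolts.

12 bolts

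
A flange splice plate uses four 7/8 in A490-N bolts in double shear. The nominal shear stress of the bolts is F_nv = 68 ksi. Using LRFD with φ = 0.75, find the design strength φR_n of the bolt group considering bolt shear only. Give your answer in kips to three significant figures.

245 kips

A_b = π × 0.875² / 4 = 0.6013 in².
R_n = F_nv · A_b · n · n_s = 68 × 0.6013 × 4 × 2 = 327.1 kips.
Design strength φR_n = 0.75 × 327.1 = 245 kips.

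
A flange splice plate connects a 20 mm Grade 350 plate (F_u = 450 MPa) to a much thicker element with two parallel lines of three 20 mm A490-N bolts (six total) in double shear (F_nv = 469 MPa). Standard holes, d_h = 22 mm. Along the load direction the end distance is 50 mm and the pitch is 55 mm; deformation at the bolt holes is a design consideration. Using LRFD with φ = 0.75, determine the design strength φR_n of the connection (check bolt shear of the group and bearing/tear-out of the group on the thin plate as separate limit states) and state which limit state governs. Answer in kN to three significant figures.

Bolt shear: A_b = π·20²/4 = 314.2 mm²; R_n = 469 × 314.2 × 6 × 2 / 1000 = 1768 kN → 0.75 × 1768 = 1330 kN.
Bearing (1.2 l_c t F_u ≤ 2.4 d t F_u): upper limit = 2.4·20·20·450 / 1000 = 432 kN.
  Edge l_c = 50 − 22/2 = 39 → r_n = 421.2 kN; interior l_c = 55 − 22 = 33 → r_n = 356.4 kN.
  R_n,bearing = 2·421.2 + 4·356.4 = 2268 kN → 0.75 × 2268 = 1700 kN.
Bolt shear governs: 1330 kN.

1330 kN (bolt shear governs)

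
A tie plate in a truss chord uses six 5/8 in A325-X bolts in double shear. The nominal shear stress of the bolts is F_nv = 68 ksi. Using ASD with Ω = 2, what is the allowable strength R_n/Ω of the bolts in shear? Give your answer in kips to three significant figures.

125 kips

A_b = π × 0.625² / 4 = 0.3068 in².
R_n = F_nv · A_b · n · n_s = 68 × 0.3068 × 6 × 2 = 250.3 kips.
Allowable strength R_n/Ω = 250.3 / 2 = 125 kips.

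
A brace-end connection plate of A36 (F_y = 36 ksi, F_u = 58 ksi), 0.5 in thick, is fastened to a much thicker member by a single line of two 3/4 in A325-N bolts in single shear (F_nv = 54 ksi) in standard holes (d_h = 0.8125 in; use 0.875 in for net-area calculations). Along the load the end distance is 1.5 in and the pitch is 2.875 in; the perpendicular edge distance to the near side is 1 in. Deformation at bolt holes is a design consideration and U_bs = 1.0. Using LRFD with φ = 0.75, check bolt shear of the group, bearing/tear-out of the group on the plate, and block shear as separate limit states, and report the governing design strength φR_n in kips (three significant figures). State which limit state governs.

35.8 kips (bolt shear governs)

Bolt shear: A_b = π·0.75²/4 = 0.4418 in²; R_n = 54 × 0.4418 × 2 × 1 = 47.71 kips → 0.75 × 47.71 = 35.8 kips.
Bearing: edge l_c = 1.094, r_n = 38.06 kips; interior l_c = 2.062, r_n = 52.2 kips; R_n = 38.06 + 1·52.2 = 90.26 kips → 67.7 kips.
Block shear: A_gv = 2.188, A_nv = 1.531, A_nt = 0.2812 in²; R_n = min(0.6F_uA_nv, 0.6F_yA_gv) + U_bs·F_u·A_nt = 63.56 kips → 47.7 kips.
Bolt shear governs: 35.8 kips.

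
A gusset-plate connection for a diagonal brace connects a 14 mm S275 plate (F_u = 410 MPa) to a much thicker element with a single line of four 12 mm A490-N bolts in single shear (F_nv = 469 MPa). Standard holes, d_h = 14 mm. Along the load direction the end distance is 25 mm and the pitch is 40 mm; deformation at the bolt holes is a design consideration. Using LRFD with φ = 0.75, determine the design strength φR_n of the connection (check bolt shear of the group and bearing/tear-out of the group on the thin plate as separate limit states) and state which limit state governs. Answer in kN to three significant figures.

Bolt shear: A_b = π·12²/4 = 113.1 mm²; R_n = 469 × 113.1 × 4 × 1 / 1000 = 212.2 kN → 0.75 × 212.2 = 159 kN.
Bearing (1.2 l_c t F_u ≤ 2.4 d t F_u): upper limit = 2.4·12·14·410 / 1000 = 165.3 kN.
  Edge l_c = 25 − 14/2 = 18 → r_n = 124 kN; interior l_c = 40 − 14 = 26 → r_n = 165.3 kN.
  R_n,bearing = 1·124 + 3·165.3 = 619.9 kN → 0.75 × 619.9 = 465 kN.
Bolt shear governs: 159 kN.

159 kN (bolt shear governs)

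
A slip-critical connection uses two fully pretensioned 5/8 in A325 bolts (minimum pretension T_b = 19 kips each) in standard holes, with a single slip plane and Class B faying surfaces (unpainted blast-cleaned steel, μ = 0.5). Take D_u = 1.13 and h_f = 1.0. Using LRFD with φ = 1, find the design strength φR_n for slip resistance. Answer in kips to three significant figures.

R_n = μ · D_u · h_f · T_b · n_s · n_b = 0.5 × 1.13 × 1.0 × 19 × 1 × 2 = 21.47 kips.
Design strength φR_n = 1 × 21.47 = 21.5 kips.

21.5 kips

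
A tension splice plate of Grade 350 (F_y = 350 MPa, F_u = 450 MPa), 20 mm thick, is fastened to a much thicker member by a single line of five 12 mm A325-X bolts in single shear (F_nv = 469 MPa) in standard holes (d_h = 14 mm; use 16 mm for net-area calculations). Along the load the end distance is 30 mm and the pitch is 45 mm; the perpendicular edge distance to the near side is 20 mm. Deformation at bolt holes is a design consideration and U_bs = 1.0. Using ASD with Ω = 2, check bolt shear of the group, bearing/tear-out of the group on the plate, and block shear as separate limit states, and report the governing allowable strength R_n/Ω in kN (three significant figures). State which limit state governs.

Bolt shear: A_b = π·12²/4 = 113.1 mm²; R_n = 469 × 113.1 × 5 × 1 / 1000 = 265.2 kN → 265.2 / 2 = 133 kN.
Bearing: edge l_c = 23, r_n = 248.4 kN; interior l_c = 31, r_n = 259.2 kN; R_n = 248.4 + 4·259.2 = 1285 kN → 643 kN.
Block shear: A_gv = 4200, A_nv = 2760, A_nt = 240 mm²; R_n = min(0.6F_uA_nv, 0.6F_yA_gv) + U_bs·F_u·A_nt = 853.2 kN → 427 kN.
Bolt shear governs: 133 kN.

133 kN (bolt shear governs)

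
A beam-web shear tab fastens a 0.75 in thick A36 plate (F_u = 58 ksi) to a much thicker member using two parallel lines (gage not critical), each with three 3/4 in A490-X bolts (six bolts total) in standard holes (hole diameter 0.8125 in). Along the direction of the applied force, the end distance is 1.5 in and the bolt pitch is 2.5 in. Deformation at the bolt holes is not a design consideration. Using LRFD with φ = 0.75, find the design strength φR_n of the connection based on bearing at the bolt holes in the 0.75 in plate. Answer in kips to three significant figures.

Per bolt r_n = 1.5 l_c t F_u ≤ 3.0 d t F_u; upper limit = 3.0 × 0.75 × 0.75 × 58 = 97.88 kips.
Edge bolt: l_c = 1.5 − 0.8125/2 = 1.094 in → 1.5 × 1.094 × 0.75 × 58 = 71.37 → r_n = 71.37 kips.
Interior bolts: l_c = 2.5 − 0.8125 = 1.688 in → 1.5 × 1.688 × 0.75 × 58 = 110.1 → r_n = 97.88 kips.
R_n = 2 × 71.37 + 4 × 97.88 = 534.2 kips.
Design strength φR_n = 0.75 × 534.2 = 401 kips.

401 kips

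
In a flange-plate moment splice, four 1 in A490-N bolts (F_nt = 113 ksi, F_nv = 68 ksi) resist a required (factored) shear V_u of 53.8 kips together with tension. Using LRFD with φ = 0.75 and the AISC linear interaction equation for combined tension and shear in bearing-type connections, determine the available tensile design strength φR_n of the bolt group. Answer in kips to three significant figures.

A_b = π·1²/4 = 0.7854 in²; f_rv = 53.8 / (4 × 0.7854) = 17.13 ksi.
F'_nt = 1.3 F_nt − (F_nt / φF_nv) f_rv = 1.3·113 − (113/(0.75·68))·17.13 = 109 ksi, capped at F_nt → F'_nt = 109 ksi.
R_n = F'_nt · A_b · n = 109 × 0.7854 × 4 = 342.3 kips.
Design strength φR_n = 0.75 × 342.3 = 257 kips.

257 kips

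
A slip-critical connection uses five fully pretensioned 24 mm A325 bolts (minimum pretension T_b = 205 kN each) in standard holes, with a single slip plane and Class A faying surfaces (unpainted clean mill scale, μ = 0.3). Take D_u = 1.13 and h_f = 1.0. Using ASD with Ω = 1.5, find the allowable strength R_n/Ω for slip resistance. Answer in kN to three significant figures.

232 kN

R_n = μ · D_u · h_f · T_b · n_s · n_b = 0.3 × 1.13 × 1.0 × 205 × 1 × 5 = 347.5 kN.
Allowable strength R_n/Ω = 347.5 / 1.5 = 232 kN.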